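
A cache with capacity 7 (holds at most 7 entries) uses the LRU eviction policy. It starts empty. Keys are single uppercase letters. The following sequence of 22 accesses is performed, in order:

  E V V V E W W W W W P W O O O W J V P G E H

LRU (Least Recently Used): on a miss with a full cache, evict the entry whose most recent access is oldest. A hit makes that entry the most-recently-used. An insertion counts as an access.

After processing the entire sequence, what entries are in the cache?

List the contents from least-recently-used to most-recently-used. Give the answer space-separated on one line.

LRU simulation (capacity=7):
  1. access E: MISS. Cache (LRU->MRU): [E]
  2. access V: MISS. Cache (LRU->MRU): [E V]
  3. access V: HIT. Cache (LRU->MRU): [E V]
  4. access V: HIT. Cache (LRU->MRU): [E V]
  5. access E: HIT. Cache (LRU->MRU): [V E]
  6. access W: MISS. Cache (LRU->MRU): [V E W]
  7. access W: HIT. Cache (LRU->MRU): [V E W]
  8. access W: HIT. Cache (LRU->MRU): [V E W]
  9. access W: HIT. Cache (LRU->MRU): [V E W]
  10. access W: HIT. Cache (LRU->MRU): [V E W]
  11. access P: MISS. Cache (LRU->MRU): [V E W P]
  12. access W: HIT. Cache (LRU->MRU): [V E P W]
  13. access O: MISS. Cache (LRU->MRU): [V E P W O]
  14. access O: HIT. Cache (LRU->MRU): [V E P W O]
  15. access O: HIT. Cache (LRU->MRU): [V E P W O]
  16. access W: HIT. Cache (LRU->MRU): [V E P O W]
  17. access J: MISS. Cache (LRU->MRU): [V E P O W J]
  18. access V: HIT. Cache (LRU->MRU): [E P O W J V]
  19. access P: HIT. Cache (LRU->MRU): [E O W J V P]
  20. access G: MISS. Cache (LRU->MRU): [E O W J V P G]
  21. access E: HIT. Cache (LRU->MRU): [O W J V P G E]
  22. access H: MISS, evict O. Cache (LRU->MRU): [W J V P G E H]
Total: 14 hits, 8 misses, 1 evictions

Answer: W J V P G E H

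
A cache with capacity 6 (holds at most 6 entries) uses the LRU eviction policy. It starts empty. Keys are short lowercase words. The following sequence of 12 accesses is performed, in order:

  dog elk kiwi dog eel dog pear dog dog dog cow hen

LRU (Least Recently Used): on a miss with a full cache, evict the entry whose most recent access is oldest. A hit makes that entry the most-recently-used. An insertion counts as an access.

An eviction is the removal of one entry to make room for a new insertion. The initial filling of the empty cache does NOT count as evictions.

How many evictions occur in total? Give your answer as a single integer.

LRU simulation (capacity=6):
  1. access dog: MISS. Cache (LRU->MRU): [dog]
  2. access elk: MISS. Cache (LRU->MRU): [dog elk]
  3. access kiwi: MISS. Cache (LRU->MRU): [dog elk kiwi]
  4. access dog: HIT. Cache (LRU->MRU): [elk kiwi dog]
  5. access eel: MISS. Cache (LRU->MRU): [elk kiwi dog eel]
  6. access dog: HIT. Cache (LRU->MRU): [elk kiwi eel dog]
  7. access pear: MISS. Cache (LRU->MRU): [elk kiwi eel dog pear]
  8. access dog: HIT. Cache (LRU->MRU): [elk kiwi eel pear dog]
  9. access dog: HIT. Cache (LRU->MRU): [elk kiwi eel pear dog]
  10. access dog: HIT. Cache (LRU->MRU): [elk kiwi eel pear dog]
  11. access cow: MISS. Cache (LRU->MRU): [elk kiwi eel pear dog cow]
  12. access hen: MISS, evict elk. Cache (LRU->MRU): [kiwi eel pear dog cow hen]
Total: 5 hits, 7 misses, 1 evictions

Answer: 1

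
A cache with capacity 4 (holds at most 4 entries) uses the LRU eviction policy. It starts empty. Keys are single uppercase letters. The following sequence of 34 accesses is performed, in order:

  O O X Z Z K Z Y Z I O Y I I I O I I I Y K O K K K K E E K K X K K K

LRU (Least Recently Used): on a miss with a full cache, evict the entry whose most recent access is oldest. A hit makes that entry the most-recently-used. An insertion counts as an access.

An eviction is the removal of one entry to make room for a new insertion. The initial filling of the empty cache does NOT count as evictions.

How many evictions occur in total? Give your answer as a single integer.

LRU simulation (capacity=4):
  1. access O: MISS. Cache (LRU->MRU): [O]
  2. access O: HIT. Cache (LRU->MRU): [O]
  3. access X: MISS. Cache (LRU->MRU): [O X]
  4. access Z: MISS. Cache (LRU->MRU): [O X Z]
  5. access Z: HIT. Cache (LRU->MRU): [O X Z]
  6. access K: MISS. Cache (LRU->MRU): [O X Z K]
  7. access Z: HIT. Cache (LRU->MRU): [O X K Z]
  8. access Y: MISS, evict O. Cache (LRU->MRU): [X K Z Y]
  9. access Z: HIT. Cache (LRU->MRU): [X K Y Z]
  10. access I: MISS, evict X. Cache (LRU->MRU): [K Y Z I]
  11. access O: MISS, evict K. Cache (LRU->MRU): [Y Z I O]
  12. access Y: HIT. Cache (LRU->MRU): [Z I O Y]
  13. access I: HIT. Cache (LRU->MRU): [Z O Y I]
  14. access I: HIT. Cache (LRU->MRU): [Z O Y I]
  15. access I: HIT. Cache (LRU->MRU): [Z O Y I]
  16. access O: HIT. Cache (LRU->MRU): [Z Y I O]
  17. access I: HIT. Cache (LRU->MRU): [Z Y O I]
  18. access I: HIT. Cache (LRU->MRU): [Z Y O I]
  19. access I: HIT. Cache (LRU->MRU): [Z Y O I]
  20. access Y: HIT. Cache (LRU->MRU): [Z O I Y]
  21. access K: MISS, evict Z. Cache (LRU->MRU): [O I Y K]
  22. access O: HIT. Cache (LRU->MRU): [I Y K O]
  23. access K: HIT. Cache (LRU->MRU): [I Y O K]
  24. access K: HIT. Cache (LRU->MRU): [I Y O K]
  25. access K: HIT. Cache (LRU->MRU): [I Y O K]
  26. access K: HIT. Cache (LRU->MRU): [I Y O K]
  27. access E: MISS, evict I. Cache (LRU->MRU): [Y O K E]
  28. access E: HIT. Cache (LRU->MRU): [Y O K E]
  29. access K: HIT. Cache (LRU->MRU): [Y O E K]
  30. access K: HIT. Cache (LRU->MRU): [Y O E K]
  31. access X: MISS, evict Y. Cache (LRU->MRU): [O E K X]
  32. access K: HIT. Cache (LRU->MRU): [O E X K]
  33. access K: HIT. Cache (LRU->MRU): [O E X K]
  34. access K: HIT. Cache (LRU->MRU): [O E X K]
Total: 24 hits, 10 misses, 6 evictions

Answer: 6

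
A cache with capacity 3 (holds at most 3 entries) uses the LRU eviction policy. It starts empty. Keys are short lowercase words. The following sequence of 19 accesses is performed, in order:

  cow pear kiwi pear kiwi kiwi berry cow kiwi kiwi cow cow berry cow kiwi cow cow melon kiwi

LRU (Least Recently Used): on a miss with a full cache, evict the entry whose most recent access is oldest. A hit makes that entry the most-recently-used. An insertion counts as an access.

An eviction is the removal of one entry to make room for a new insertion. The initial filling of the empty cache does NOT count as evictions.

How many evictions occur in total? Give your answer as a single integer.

Answer: 3

Derivation:
LRU simulation (capacity=3):
  1. access cow: MISS. Cache (LRU->MRU): [cow]
  2. access pear: MISS. Cache (LRU->MRU): [cow pear]
  3. access kiwi: MISS. Cache (LRU->MRU): [cow pear kiwi]
  4. access pear: HIT. Cache (LRU->MRU): [cow kiwi pear]
  5. access kiwi: HIT. Cache (LRU->MRU): [cow pear kiwi]
  6. access kiwi: HIT. Cache (LRU->MRU): [cow pear kiwi]
  7. access berry: MISS, evict cow. Cache (LRU->MRU): [pear kiwi berry]
  8. access cow: MISS, evict pear. Cache (LRU->MRU): [kiwi berry cow]
  9. access kiwi: HIT. Cache (LRU->MRU): [berry cow kiwi]
  10. access kiwi: HIT. Cache (LRU->MRU): [berry cow kiwi]
  11. access cow: HIT. Cache (LRU->MRU): [berry kiwi cow]
  12. access cow: HIT. Cache (LRU->MRU): [berry kiwi cow]
  13. access berry: HIT. Cache (LRU->MRU): [kiwi cow berry]
  14. access cow: HIT. Cache (LRU->MRU): [kiwi berry cow]
  15. access kiwi: HIT. Cache (LRU->MRU): [berry cow kiwi]
  16. access cow: HIT. Cache (LRU->MRU): [berry kiwi cow]
  17. access cow: HIT. Cache (LRU->MRU): [berry kiwi cow]
  18. access melon: MISS, evict berry. Cache (LRU->MRU): [kiwi cow melon]
  19. access kiwi: HIT. Cache (LRU->MRU): [cow melon kiwi]
Total: 13 hits, 6 misses, 3 evictions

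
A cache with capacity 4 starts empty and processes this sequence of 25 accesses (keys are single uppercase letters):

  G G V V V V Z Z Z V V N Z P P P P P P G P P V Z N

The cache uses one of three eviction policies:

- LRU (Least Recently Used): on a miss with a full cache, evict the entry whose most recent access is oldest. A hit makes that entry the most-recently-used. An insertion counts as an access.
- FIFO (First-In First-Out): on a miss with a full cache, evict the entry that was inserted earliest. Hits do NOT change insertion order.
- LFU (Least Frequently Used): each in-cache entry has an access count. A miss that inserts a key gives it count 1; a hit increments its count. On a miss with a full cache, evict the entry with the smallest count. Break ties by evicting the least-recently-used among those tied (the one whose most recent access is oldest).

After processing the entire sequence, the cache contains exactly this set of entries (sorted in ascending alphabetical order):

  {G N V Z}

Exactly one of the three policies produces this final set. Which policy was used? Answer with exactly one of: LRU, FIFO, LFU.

Simulating under each policy and comparing final sets:
  LRU: final set = {N P V Z} -> differs
  FIFO: final set = {G N V Z} -> MATCHES target
  LFU: final set = {N P V Z} -> differs
Only FIFO produces the target set.

Answer: FIFO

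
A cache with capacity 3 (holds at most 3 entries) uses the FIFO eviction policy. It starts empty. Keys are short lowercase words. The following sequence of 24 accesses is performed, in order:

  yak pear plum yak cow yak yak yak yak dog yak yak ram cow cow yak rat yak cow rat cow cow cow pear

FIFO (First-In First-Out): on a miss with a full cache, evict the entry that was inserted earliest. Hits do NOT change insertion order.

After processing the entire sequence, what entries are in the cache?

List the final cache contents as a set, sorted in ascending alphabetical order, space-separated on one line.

Answer: pear rat yak

Derivation:
FIFO simulation (capacity=3):
  1. access yak: MISS. Cache (old->new): [yak]
  2. access pear: MISS. Cache (old->new): [yak pear]
  3. access plum: MISS. Cache (old->new): [yak pear plum]
  4. access yak: HIT. Cache (old->new): [yak pear plum]
  5. access cow: MISS, evict yak. Cache (old->new): [pear plum cow]
  6. access yak: MISS, evict pear. Cache (old->new): [plum cow yak]
  7. access yak: HIT. Cache (old->new): [plum cow yak]
  8. access yak: HIT. Cache (old->new): [plum cow yak]
  9. access yak: HIT. Cache (old->new): [plum cow yak]
  10. access dog: MISS, evict plum. Cache (old->new): [cow yak dog]
  11. access yak: HIT. Cache (old->new): [cow yak dog]
  12. access yak: HIT. Cache (old->new): [cow yak dog]
  13. access ram: MISS, evict cow. Cache (old->new): [yak dog ram]
  14. access cow: MISS, evict yak. Cache (old->new): [dog ram cow]
  15. access cow: HIT. Cache (old->new): [dog ram cow]
  16. access yak: MISS, evict dog. Cache (old->new): [ram cow yak]
  17. access rat: MISS, evict ram. Cache (old->new): [cow yak rat]
  18. access yak: HIT. Cache (old->new): [cow yak rat]
  19. access cow: HIT. Cache (old->new): [cow yak rat]
  20. access rat: HIT. Cache (old->new): [cow yak rat]
  21. access cow: HIT. Cache (old->new): [cow yak rat]
  22. access cow: HIT. Cache (old->new): [cow yak rat]
  23. access cow: HIT. Cache (old->new): [cow yak rat]
  24. access pear: MISS, evict cow. Cache (old->new): [yak rat pear]
Total: 13 hits, 11 misses, 8 evictions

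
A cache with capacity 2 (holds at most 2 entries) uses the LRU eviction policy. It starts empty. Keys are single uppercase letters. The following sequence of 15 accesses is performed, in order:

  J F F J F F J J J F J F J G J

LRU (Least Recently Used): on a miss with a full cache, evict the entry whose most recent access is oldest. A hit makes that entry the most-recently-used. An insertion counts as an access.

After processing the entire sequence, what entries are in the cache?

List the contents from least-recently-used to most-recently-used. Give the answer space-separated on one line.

LRU simulation (capacity=2):
  1. access J: MISS. Cache (LRU->MRU): [J]
  2. access F: MISS. Cache (LRU->MRU): [J F]
  3. access F: HIT. Cache (LRU->MRU): [J F]
  4. access J: HIT. Cache (LRU->MRU): [F J]
  5. access F: HIT. Cache (LRU->MRU): [J F]
  6. access F: HIT. Cache (LRU->MRU): [J F]
  7. access J: HIT. Cache (LRU->MRU): [F J]
  8. access J: HIT. Cache (LRU->MRU): [F J]
  9. access J: HIT. Cache (LRU->MRU): [F J]
  10. access F: HIT. Cache (LRU->MRU): [J F]
  11. access J: HIT. Cache (LRU->MRU): [F J]
  12. access F: HIT. Cache (LRU->MRU): [J F]
  13. access J: HIT. Cache (LRU->MRU): [F J]
  14. access G: MISS, evict F. Cache (LRU->MRU): [J G]
  15. access J: HIT. Cache (LRU->MRU): [G J]
Total: 12 hits, 3 misses, 1 evictions

Answer: G J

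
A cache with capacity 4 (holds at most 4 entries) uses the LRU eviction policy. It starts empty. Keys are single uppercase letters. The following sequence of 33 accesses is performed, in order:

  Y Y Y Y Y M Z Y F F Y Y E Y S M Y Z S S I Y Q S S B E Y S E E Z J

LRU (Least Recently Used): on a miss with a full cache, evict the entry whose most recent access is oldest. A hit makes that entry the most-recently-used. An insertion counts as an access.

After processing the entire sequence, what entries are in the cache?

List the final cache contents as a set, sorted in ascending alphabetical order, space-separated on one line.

LRU simulation (capacity=4):
  1. access Y: MISS. Cache (LRU->MRU): [Y]
  2. access Y: HIT. Cache (LRU->MRU): [Y]
  3. access Y: HIT. Cache (LRU->MRU): [Y]
  4. access Y: HIT. Cache (LRU->MRU): [Y]
  5. access Y: HIT. Cache (LRU->MRU): [Y]
  6. access M: MISS. Cache (LRU->MRU): [Y M]
  7. access Z: MISS. Cache (LRU->MRU): [Y M Z]
  8. access Y: HIT. Cache (LRU->MRU): [M Z Y]
  9. access F: MISS. Cache (LRU->MRU): [M Z Y F]
  10. access F: HIT. Cache (LRU->MRU): [M Z Y F]
  11. access Y: HIT. Cache (LRU->MRU): [M Z F Y]
  12. access Y: HIT. Cache (LRU->MRU): [M Z F Y]
  13. access E: MISS, evict M. Cache (LRU->MRU): [Z F Y E]
  14. access Y: HIT. Cache (LRU->MRU): [Z F E Y]
  15. access S: MISS, evict Z. Cache (LRU->MRU): [F E Y S]
  16. access M: MISS, evict F. Cache (LRU->MRU): [E Y S M]
  17. access Y: HIT. Cache (LRU->MRU): [E S M Y]
  18. access Z: MISS, evict E. Cache (LRU->MRU): [S M Y Z]
  19. access S: HIT. Cache (LRU->MRU): [M Y Z S]
  20. access S: HIT. Cache (LRU->MRU): [M Y Z S]
  21. access I: MISS, evict M. Cache (LRU->MRU): [Y Z S I]
  22. access Y: HIT. Cache (LRU->MRU): [Z S I Y]
  23. access Q: MISS, evict Z. Cache (LRU->MRU): [S I Y Q]
  24. access S: HIT. Cache (LRU->MRU): [I Y Q S]
  25. access S: HIT. Cache (LRU->MRU): [I Y Q S]
  26. access B: MISS, evict I. Cache (LRU->MRU): [Y Q S B]
  27. access E: MISS, evict Y. Cache (LRU->MRU): [Q S B E]
  28. access Y: MISS, evict Q. Cache (LRU->MRU): [S B E Y]
  29. access S: HIT. Cache (LRU->MRU): [B E Y S]
  30. access E: HIT. Cache (LRU->MRU): [B Y S E]
  31. access E: HIT. Cache (LRU->MRU): [B Y S E]
  32. access Z: MISS, evict B. Cache (LRU->MRU): [Y S E Z]
  33. access J: MISS, evict Y. Cache (LRU->MRU): [S E Z J]
Total: 18 hits, 15 misses, 11 evictions

Answer: E J S Z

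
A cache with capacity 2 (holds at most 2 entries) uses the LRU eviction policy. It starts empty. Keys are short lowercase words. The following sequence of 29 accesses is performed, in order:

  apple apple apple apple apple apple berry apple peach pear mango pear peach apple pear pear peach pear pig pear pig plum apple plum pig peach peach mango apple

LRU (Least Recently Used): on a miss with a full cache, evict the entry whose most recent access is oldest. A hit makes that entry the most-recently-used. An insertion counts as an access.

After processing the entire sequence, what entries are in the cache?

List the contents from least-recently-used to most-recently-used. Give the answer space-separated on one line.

Answer: mango apple

Derivation:
LRU simulation (capacity=2):
  1. access apple: MISS. Cache (LRU->MRU): [apple]
  2. access apple: HIT. Cache (LRU->MRU): [apple]
  3. access apple: HIT. Cache (LRU->MRU): [apple]
  4. access apple: HIT. Cache (LRU->MRU): [apple]
  5. access apple: HIT. Cache (LRU->MRU): [apple]
  6. access apple: HIT. Cache (LRU->MRU): [apple]
  7. access berry: MISS. Cache (LRU->MRU): [apple berry]
  8. access apple: HIT. Cache (LRU->MRU): [berry apple]
  9. access peach: MISS, evict berry. Cache (LRU->MRU): [apple peach]
  10. access pear: MISS, evict apple. Cache (LRU->MRU): [peach pear]
  11. access mango: MISS, evict peach. Cache (LRU->MRU): [pear mango]
  12. access pear: HIT. Cache (LRU->MRU): [mango pear]
  13. access peach: MISS, evict mango. Cache (LRU->MRU): [pear peach]
  14. access apple: MISS, evict pear. Cache (LRU->MRU): [peach apple]
  15. access pear: MISS, evict peach. Cache (LRU->MRU): [apple pear]
  16. access pear: HIT. Cache (LRU->MRU): [apple pear]
  17. access peach: MISS, evict apple. Cache (LRU->MRU): [pear peach]
  18. access pear: HIT. Cache (LRU->MRU): [peach pear]
  19. access pig: MISS, evict peach. Cache (LRU->MRU): [pear pig]
  20. access pear: HIT. Cache (LRU->MRU): [pig pear]
  21. access pig: HIT. Cache (LRU->MRU): [pear pig]
  22. access plum: MISS, evict pear. Cache (LRU->MRU): [pig plum]
  23. access apple: MISS, evict pig. Cache (LRU->MRU): [plum apple]
  24. access plum: HIT. Cache (LRU->MRU): [apple plum]
  25. access pig: MISS, evict apple. Cache (LRU->MRU): [plum pig]
  26. access peach: MISS, evict plum. Cache (LRU->MRU): [pig peach]
  27. access peach: HIT. Cache (LRU->MRU): [pig peach]
  28. access mango: MISS, evict pig. Cache (LRU->MRU): [peach mango]
  29. access apple: MISS, evict peach. Cache (LRU->MRU): [mango apple]
Total: 13 hits, 16 misses, 14 evictions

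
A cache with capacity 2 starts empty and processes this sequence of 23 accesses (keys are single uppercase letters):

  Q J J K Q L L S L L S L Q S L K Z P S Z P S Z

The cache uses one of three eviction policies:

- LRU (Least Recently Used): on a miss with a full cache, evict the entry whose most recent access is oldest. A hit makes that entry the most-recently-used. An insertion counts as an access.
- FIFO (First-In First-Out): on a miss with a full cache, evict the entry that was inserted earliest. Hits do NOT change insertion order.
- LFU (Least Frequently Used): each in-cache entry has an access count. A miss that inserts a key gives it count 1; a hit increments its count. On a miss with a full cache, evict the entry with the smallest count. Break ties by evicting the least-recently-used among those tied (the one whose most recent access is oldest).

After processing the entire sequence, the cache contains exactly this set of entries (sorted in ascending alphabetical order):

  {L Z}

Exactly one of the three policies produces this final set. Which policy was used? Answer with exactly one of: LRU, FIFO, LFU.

Simulating under each policy and comparing final sets:
  LRU: final set = {S Z} -> differs
  FIFO: final set = {S Z} -> differs
  LFU: final set = {L Z} -> MATCHES target
Only LFU produces the target set.

Answer: LFU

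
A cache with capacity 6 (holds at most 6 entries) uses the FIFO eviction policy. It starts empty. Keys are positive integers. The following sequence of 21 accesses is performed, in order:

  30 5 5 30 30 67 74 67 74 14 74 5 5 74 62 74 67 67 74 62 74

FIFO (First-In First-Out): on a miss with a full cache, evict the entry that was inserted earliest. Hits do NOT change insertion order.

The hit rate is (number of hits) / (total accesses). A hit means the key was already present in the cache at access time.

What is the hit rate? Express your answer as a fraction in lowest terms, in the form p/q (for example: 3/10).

Answer: 5/7

Derivation:
FIFO simulation (capacity=6):
  1. access 30: MISS. Cache (old->new): [30]
  2. access 5: MISS. Cache (old->new): [30 5]
  3. access 5: HIT. Cache (old->new): [30 5]
  4. access 30: HIT. Cache (old->new): [30 5]
  5. access 30: HIT. Cache (old->new): [30 5]
  6. access 67: MISS. Cache (old->new): [30 5 67]
  7. access 74: MISS. Cache (old->new): [30 5 67 74]
  8. access 67: HIT. Cache (old->new): [30 5 67 74]
  9. access 74: HIT. Cache (old->new): [30 5 67 74]
  10. access 14: MISS. Cache (old->new): [30 5 67 74 14]
  11. access 74: HIT. Cache (old->new): [30 5 67 74 14]
  12. access 5: HIT. Cache (old->new): [30 5 67 74 14]
  13. access 5: HIT. Cache (old->new): [30 5 67 74 14]
  14. access 74: HIT. Cache (old->new): [30 5 67 74 14]
  15. access 62: MISS. Cache (old->new): [30 5 67 74 14 62]
  16. access 74: HIT. Cache (old->new): [30 5 67 74 14 62]
  17. access 67: HIT. Cache (old->new): [30 5 67 74 14 62]
  18. access 67: HIT. Cache (old->new): [30 5 67 74 14 62]
  19. access 74: HIT. Cache (old->new): [30 5 67 74 14 62]
  20. access 62: HIT. Cache (old->new): [30 5 67 74 14 62]
  21. access 74: HIT. Cache (old->new): [30 5 67 74 14 62]
Total: 15 hits, 6 misses, 0 evictions

Hit rate = 15/21 = 5/7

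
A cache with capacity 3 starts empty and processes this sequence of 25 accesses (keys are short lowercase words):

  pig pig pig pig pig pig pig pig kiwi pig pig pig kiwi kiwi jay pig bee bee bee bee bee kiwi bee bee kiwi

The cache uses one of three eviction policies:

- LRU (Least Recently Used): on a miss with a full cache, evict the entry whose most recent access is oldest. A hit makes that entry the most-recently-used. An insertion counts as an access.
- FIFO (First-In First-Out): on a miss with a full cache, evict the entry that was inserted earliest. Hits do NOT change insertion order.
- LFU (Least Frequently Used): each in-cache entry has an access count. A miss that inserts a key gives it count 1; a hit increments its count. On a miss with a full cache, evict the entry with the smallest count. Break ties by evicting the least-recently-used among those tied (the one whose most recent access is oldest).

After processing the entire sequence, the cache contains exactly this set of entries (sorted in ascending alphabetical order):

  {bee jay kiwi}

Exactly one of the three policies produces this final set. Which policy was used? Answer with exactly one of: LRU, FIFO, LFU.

Simulating under each policy and comparing final sets:
  LRU: final set = {bee kiwi pig} -> differs
  FIFO: final set = {bee jay kiwi} -> MATCHES target
  LFU: final set = {bee kiwi pig} -> differs
Only FIFO produces the target set.

Answer: FIFO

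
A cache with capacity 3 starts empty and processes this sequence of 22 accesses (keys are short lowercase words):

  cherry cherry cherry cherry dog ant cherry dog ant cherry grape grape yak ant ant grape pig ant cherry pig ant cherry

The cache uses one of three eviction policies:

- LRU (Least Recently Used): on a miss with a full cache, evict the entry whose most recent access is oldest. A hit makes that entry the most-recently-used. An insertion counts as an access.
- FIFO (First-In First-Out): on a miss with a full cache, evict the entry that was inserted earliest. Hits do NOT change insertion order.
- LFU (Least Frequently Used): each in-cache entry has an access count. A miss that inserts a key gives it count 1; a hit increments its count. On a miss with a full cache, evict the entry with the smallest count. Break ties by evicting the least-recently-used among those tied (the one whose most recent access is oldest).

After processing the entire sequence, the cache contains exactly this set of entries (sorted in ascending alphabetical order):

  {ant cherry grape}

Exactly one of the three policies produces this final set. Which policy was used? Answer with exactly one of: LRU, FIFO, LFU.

Answer: LFU

Derivation:
Simulating under each policy and comparing final sets:
  LRU: final set = {ant cherry pig} -> differs
  FIFO: final set = {ant cherry pig} -> differs
  LFU: final set = {ant cherry grape} -> MATCHES target
Only LFU produces the target set.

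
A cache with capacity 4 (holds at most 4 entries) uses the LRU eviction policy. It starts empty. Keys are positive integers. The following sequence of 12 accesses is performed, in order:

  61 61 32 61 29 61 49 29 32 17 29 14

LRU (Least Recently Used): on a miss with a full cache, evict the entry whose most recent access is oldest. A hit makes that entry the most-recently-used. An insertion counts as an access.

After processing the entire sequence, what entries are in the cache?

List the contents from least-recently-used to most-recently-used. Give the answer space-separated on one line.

Answer: 32 17 29 14

Derivation:
LRU simulation (capacity=4):
  1. access 61: MISS. Cache (LRU->MRU): [61]
  2. access 61: HIT. Cache (LRU->MRU): [61]
  3. access 32: MISS. Cache (LRU->MRU): [61 32]
  4. access 61: HIT. Cache (LRU->MRU): [32 61]
  5. access 29: MISS. Cache (LRU->MRU): [32 61 29]
  6. access 61: HIT. Cache (LRU->MRU): [32 29 61]
  7. access 49: MISS. Cache (LRU->MRU): [32 29 61 49]
  8. access 29: HIT. Cache (LRU->MRU): [32 61 49 29]
  9. access 32: HIT. Cache (LRU->MRU): [61 49 29 32]
  10. access 17: MISS, evict 61. Cache (LRU->MRU): [49 29 32 17]
  11. access 29: HIT. Cache (LRU->MRU): [49 32 17 29]
  12. access 14: MISS, evict 49. Cache (LRU->MRU): [32 17 29 14]
Total: 6 hits, 6 misses, 2 evictions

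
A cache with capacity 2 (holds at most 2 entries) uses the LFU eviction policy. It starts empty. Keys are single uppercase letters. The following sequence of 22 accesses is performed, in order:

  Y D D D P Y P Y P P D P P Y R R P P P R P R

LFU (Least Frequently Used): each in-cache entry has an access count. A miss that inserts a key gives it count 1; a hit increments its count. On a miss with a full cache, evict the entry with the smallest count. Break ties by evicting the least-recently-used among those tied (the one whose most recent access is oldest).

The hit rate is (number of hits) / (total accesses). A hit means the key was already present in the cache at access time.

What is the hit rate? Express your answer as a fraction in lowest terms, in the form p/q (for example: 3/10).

LFU simulation (capacity=2):
  1. access Y: MISS. Cache: [Y(c=1)]
  2. access D: MISS. Cache: [Y(c=1) D(c=1)]
  3. access D: HIT, count now 2. Cache: [Y(c=1) D(c=2)]
  4. access D: HIT, count now 3. Cache: [Y(c=1) D(c=3)]
  5. access P: MISS, evict Y(c=1). Cache: [P(c=1) D(c=3)]
  6. access Y: MISS, evict P(c=1). Cache: [Y(c=1) D(c=3)]
  7. access P: MISS, evict Y(c=1). Cache: [P(c=1) D(c=3)]
  8. access Y: MISS, evict P(c=1). Cache: [Y(c=1) D(c=3)]
  9. access P: MISS, evict Y(c=1). Cache: [P(c=1) D(c=3)]
  10. access P: HIT, count now 2. Cache: [P(c=2) D(c=3)]
  11. access D: HIT, count now 4. Cache: [P(c=2) D(c=4)]
  12. access P: HIT, count now 3. Cache: [P(c=3) D(c=4)]
  13. access P: HIT, count now 4. Cache: [D(c=4) P(c=4)]
  14. access Y: MISS, evict D(c=4). Cache: [Y(c=1) P(c=4)]
  15. access R: MISS, evict Y(c=1). Cache: [R(c=1) P(c=4)]
  16. access R: HIT, count now 2. Cache: [R(c=2) P(c=4)]
  17. access P: HIT, count now 5. Cache: [R(c=2) P(c=5)]
  18. access P: HIT, count now 6. Cache: [R(c=2) P(c=6)]
  19. access P: HIT, count now 7. Cache: [R(c=2) P(c=7)]
  20. access R: HIT, count now 3. Cache: [R(c=3) P(c=7)]
  21. access P: HIT, count now 8. Cache: [R(c=3) P(c=8)]
  22. access R: HIT, count now 4. Cache: [R(c=4) P(c=8)]
Total: 13 hits, 9 misses, 7 evictions

Hit rate = 13/22

Answer: 13/22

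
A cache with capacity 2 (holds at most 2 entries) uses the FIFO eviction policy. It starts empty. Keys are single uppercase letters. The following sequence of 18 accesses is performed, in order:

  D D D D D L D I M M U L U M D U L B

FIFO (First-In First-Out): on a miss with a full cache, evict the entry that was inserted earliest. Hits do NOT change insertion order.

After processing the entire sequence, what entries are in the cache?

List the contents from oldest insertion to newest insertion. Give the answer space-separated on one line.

Answer: L B

Derivation:
FIFO simulation (capacity=2):
  1. access D: MISS. Cache (old->new): [D]
  2. access D: HIT. Cache (old->new): [D]
  3. access D: HIT. Cache (old->new): [D]
  4. access D: HIT. Cache (old->new): [D]
  5. access D: HIT. Cache (old->new): [D]
  6. access L: MISS. Cache (old->new): [D L]
  7. access D: HIT. Cache (old->new): [D L]
  8. access I: MISS, evict D. Cache (old->new): [L I]
  9. access M: MISS, evict L. Cache (old->new): [I M]
  10. access M: HIT. Cache (old->new): [I M]
  11. access U: MISS, evict I. Cache (old->new): [M U]
  12. access L: MISS, evict M. Cache (old->new): [U L]
  13. access U: HIT. Cache (old->new): [U L]
  14. access M: MISS, evict U. Cache (old->new): [L M]
  15. access D: MISS, evict L. Cache (old->new): [M D]
  16. access U: MISS, evict M. Cache (old->new): [D U]
  17. access L: MISS, evict D. Cache (old->new): [U L]
  18. access B: MISS, evict U. Cache (old->new): [L B]
Total: 7 hits, 11 misses, 9 evictions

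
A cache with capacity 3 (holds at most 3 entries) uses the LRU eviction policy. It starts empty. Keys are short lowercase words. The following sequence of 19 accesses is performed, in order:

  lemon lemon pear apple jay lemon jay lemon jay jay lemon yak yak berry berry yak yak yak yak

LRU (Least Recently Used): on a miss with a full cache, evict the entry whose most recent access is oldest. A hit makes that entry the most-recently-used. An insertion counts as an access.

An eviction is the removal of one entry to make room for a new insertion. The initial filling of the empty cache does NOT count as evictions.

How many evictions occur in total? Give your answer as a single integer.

Answer: 4

Derivation:
LRU simulation (capacity=3):
  1. access lemon: MISS. Cache (LRU->MRU): [lemon]
  2. access lemon: HIT. Cache (LRU->MRU): [lemon]
  3. access pear: MISS. Cache (LRU->MRU): [lemon pear]
  4. access apple: MISS. Cache (LRU->MRU): [lemon pear apple]
  5. access jay: MISS, evict lemon. Cache (LRU->MRU): [pear apple jay]
  6. access lemon: MISS, evict pear. Cache (LRU->MRU): [apple jay lemon]
  7. access jay: HIT. Cache (LRU->MRU): [apple lemon jay]
  8. access lemon: HIT. Cache (LRU->MRU): [apple jay lemon]
  9. access jay: HIT. Cache (LRU->MRU): [apple lemon jay]
  10. access jay: HIT. Cache (LRU->MRU): [apple lemon jay]
  11. access lemon: HIT. Cache (LRU->MRU): [apple jay lemon]
  12. access yak: MISS, evict apple. Cache (LRU->MRU): [jay lemon yak]
  13. access yak: HIT. Cache (LRU->MRU): [jay lemon yak]
  14. access berry: MISS, evict jay. Cache (LRU->MRU): [lemon yak berry]
  15. access berry: HIT. Cache (LRU->MRU): [lemon yak berry]
  16. access yak: HIT. Cache (LRU->MRU): [lemon berry yak]
  17. access yak: HIT. Cache (LRU->MRU): [lemon berry yak]
  18. access yak: HIT. Cache (LRU->MRU): [lemon berry yak]
  19. access yak: HIT. Cache (LRU->MRU): [lemon berry yak]
Total: 12 hits, 7 misses, 4 evictions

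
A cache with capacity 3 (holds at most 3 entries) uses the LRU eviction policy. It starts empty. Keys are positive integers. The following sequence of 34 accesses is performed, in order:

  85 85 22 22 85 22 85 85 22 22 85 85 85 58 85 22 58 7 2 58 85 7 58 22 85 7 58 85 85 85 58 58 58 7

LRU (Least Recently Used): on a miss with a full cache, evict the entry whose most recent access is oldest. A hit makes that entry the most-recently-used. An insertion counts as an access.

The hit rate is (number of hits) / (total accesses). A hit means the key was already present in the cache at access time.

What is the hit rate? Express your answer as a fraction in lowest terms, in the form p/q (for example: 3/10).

LRU simulation (capacity=3):
  1. access 85: MISS. Cache (LRU->MRU): [85]
  2. access 85: HIT. Cache (LRU->MRU): [85]
  3. access 22: MISS. Cache (LRU->MRU): [85 22]
  4. access 22: HIT. Cache (LRU->MRU): [85 22]
  5. access 85: HIT. Cache (LRU->MRU): [22 85]
  6. access 22: HIT. Cache (LRU->MRU): [85 22]
  7. access 85: HIT. Cache (LRU->MRU): [22 85]
  8. access 85: HIT. Cache (LRU->MRU): [22 85]
  9. access 22: HIT. Cache (LRU->MRU): [85 22]
  10. access 22: HIT. Cache (LRU->MRU): [85 22]
  11. access 85: HIT. Cache (LRU->MRU): [22 85]
  12. access 85: HIT. Cache (LRU->MRU): [22 85]
  13. access 85: HIT. Cache (LRU->MRU): [22 85]
  14. access 58: MISS. Cache (LRU->MRU): [22 85 58]
  15. access 85: HIT. Cache (LRU->MRU): [22 58 85]
  16. access 22: HIT. Cache (LRU->MRU): [58 85 22]
  17. access 58: HIT. Cache (LRU->MRU): [85 22 58]
  18. access 7: MISS, evict 85. Cache (LRU->MRU): [22 58 7]
  19. access 2: MISS, evict 22. Cache (LRU->MRU): [58 7 2]
  20. access 58: HIT. Cache (LRU->MRU): [7 2 58]
  21. access 85: MISS, evict 7. Cache (LRU->MRU): [2 58 85]
  22. access 7: MISS, evict 2. Cache (LRU->MRU): [58 85 7]
  23. access 58: HIT. Cache (LRU->MRU): [85 7 58]
  24. access 22: MISS, evict 85. Cache (LRU->MRU): [7 58 22]
  25. access 85: MISS, evict 7. Cache (LRU->MRU): [58 22 85]
  26. access 7: MISS, evict 58. Cache (LRU->MRU): [22 85 7]
  27. access 58: MISS, evict 22. Cache (LRU->MRU): [85 7 58]
  28. access 85: HIT. Cache (LRU->MRU): [7 58 85]
  29. access 85: HIT. Cache (LRU->MRU): [7 58 85]
  30. access 85: HIT. Cache (LRU->MRU): [7 58 85]
  31. access 58: HIT. Cache (LRU->MRU): [7 85 58]
  32. access 58: HIT. Cache (LRU->MRU): [7 85 58]
  33. access 58: HIT. Cache (LRU->MRU): [7 85 58]
  34. access 7: HIT. Cache (LRU->MRU): [85 58 7]
Total: 23 hits, 11 misses, 8 evictions

Hit rate = 23/34

Answer: 23/34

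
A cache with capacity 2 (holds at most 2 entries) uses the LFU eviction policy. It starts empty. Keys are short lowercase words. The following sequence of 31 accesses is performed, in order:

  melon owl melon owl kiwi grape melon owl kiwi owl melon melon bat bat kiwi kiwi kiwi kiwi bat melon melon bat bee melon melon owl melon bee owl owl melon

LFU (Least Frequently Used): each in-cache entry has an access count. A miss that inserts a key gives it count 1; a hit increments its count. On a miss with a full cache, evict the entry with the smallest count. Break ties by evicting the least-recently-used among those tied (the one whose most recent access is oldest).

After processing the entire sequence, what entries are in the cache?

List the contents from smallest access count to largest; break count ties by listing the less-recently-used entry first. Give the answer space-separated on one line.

LFU simulation (capacity=2):
  1. access melon: MISS. Cache: [melon(c=1)]
  2. access owl: MISS. Cache: [melon(c=1) owl(c=1)]
  3. access melon: HIT, count now 2. Cache: [owl(c=1) melon(c=2)]
  4. access owl: HIT, count now 2. Cache: [melon(c=2) owl(c=2)]
  5. access kiwi: MISS, evict melon(c=2). Cache: [kiwi(c=1) owl(c=2)]
  6. access grape: MISS, evict kiwi(c=1). Cache: [grape(c=1) owl(c=2)]
  7. access melon: MISS, evict grape(c=1). Cache: [melon(c=1) owl(c=2)]
  8. access owl: HIT, count now 3. Cache: [melon(c=1) owl(c=3)]
  9. access kiwi: MISS, evict melon(c=1). Cache: [kiwi(c=1) owl(c=3)]
  10. access owl: HIT, count now 4. Cache: [kiwi(c=1) owl(c=4)]
  11. access melon: MISS, evict kiwi(c=1). Cache: [melon(c=1) owl(c=4)]
  12. access melon: HIT, count now 2. Cache: [melon(c=2) owl(c=4)]
  13. access bat: MISS, evict melon(c=2). Cache: [bat(c=1) owl(c=4)]
  14. access bat: HIT, count now 2. Cache: [bat(c=2) owl(c=4)]
  15. access kiwi: MISS, evict bat(c=2). Cache: [kiwi(c=1) owl(c=4)]
  16. access kiwi: HIT, count now 2. Cache: [kiwi(c=2) owl(c=4)]
  17. access kiwi: HIT, count now 3. Cache: [kiwi(c=3) owl(c=4)]
  18. access kiwi: HIT, count now 4. Cache: [owl(c=4) kiwi(c=4)]
  19. access bat: MISS, evict owl(c=4). Cache: [bat(c=1) kiwi(c=4)]
  20. access melon: MISS, evict bat(c=1). Cache: [melon(c=1) kiwi(c=4)]
  21. access melon: HIT, count now 2. Cache: [melon(c=2) kiwi(c=4)]
  22. access bat: MISS, evict melon(c=2). Cache: [bat(c=1) kiwi(c=4)]
  23. access bee: MISS, evict bat(c=1). Cache: [bee(c=1) kiwi(c=4)]
  24. access melon: MISS, evict bee(c=1). Cache: [melon(c=1) kiwi(c=4)]
  25. access melon: HIT, count now 2. Cache: [melon(c=2) kiwi(c=4)]
  26. access owl: MISS, evict melon(c=2). Cache: [owl(c=1) kiwi(c=4)]
  27. access melon: MISS, evict owl(c=1). Cache: [melon(c=1) kiwi(c=4)]
  28. access bee: MISS, evict melon(c=1). Cache: [bee(c=1) kiwi(c=4)]
  29. access owl: MISS, evict bee(c=1). Cache: [owl(c=1) kiwi(c=4)]
  30. access owl: HIT, count now 2. Cache: [owl(c=2) kiwi(c=4)]
  31. access melon: MISS, evict owl(c=2). Cache: [melon(c=1) kiwi(c=4)]
Total: 12 hits, 19 misses, 17 evictions

Answer: melon kiwi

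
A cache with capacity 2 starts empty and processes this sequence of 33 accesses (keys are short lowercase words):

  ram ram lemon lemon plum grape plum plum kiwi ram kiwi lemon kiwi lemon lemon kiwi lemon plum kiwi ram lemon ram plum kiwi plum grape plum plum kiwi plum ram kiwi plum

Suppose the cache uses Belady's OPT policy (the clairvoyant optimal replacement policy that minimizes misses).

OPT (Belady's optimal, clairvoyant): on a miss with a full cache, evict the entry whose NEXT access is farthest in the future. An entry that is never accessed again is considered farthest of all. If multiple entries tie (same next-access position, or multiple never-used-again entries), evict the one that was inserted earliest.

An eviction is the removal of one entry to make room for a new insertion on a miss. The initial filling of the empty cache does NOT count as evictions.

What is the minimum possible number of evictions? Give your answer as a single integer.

Answer: 14

Derivation:
OPT (Belady) simulation (capacity=2):
  1. access ram: MISS. Cache: [ram]
  2. access ram: HIT. Next use of ram: step 10. Cache: [ram]
  3. access lemon: MISS. Cache: [ram lemon]
  4. access lemon: HIT. Next use of lemon: step 12. Cache: [ram lemon]
  5. access plum: MISS, evict lemon (next use: step 12). Cache: [ram plum]
  6. access grape: MISS, evict ram (next use: step 10). Cache: [plum grape]
  7. access plum: HIT. Next use of plum: step 8. Cache: [plum grape]
  8. access plum: HIT. Next use of plum: step 18. Cache: [plum grape]
  9. access kiwi: MISS, evict grape (next use: step 26). Cache: [plum kiwi]
  10. access ram: MISS, evict plum (next use: step 18). Cache: [kiwi ram]
  11. access kiwi: HIT. Next use of kiwi: step 13. Cache: [kiwi ram]
  12. access lemon: MISS, evict ram (next use: step 20). Cache: [kiwi lemon]
  13. access kiwi: HIT. Next use of kiwi: step 16. Cache: [kiwi lemon]
  14. access lemon: HIT. Next use of lemon: step 15. Cache: [kiwi lemon]
  15. access lemon: HIT. Next use of lemon: step 17. Cache: [kiwi lemon]
  16. access kiwi: HIT. Next use of kiwi: step 19. Cache: [kiwi lemon]
  17. access lemon: HIT. Next use of lemon: step 21. Cache: [kiwi lemon]
  18. access plum: MISS, evict lemon (next use: step 21). Cache: [kiwi plum]
  19. access kiwi: HIT. Next use of kiwi: step 24. Cache: [kiwi plum]
  20. access ram: MISS, evict kiwi (next use: step 24). Cache: [plum ram]
  21. access lemon: MISS, evict plum (next use: step 23). Cache: [ram lemon]
  22. access ram: HIT. Next use of ram: step 31. Cache: [ram lemon]
  23. access plum: MISS, evict lemon (next use: never). Cache: [ram plum]
  24. access kiwi: MISS, evict ram (next use: step 31). Cache: [plum kiwi]
  25. access plum: HIT. Next use of plum: step 27. Cache: [plum kiwi]
  26. access grape: MISS, evict kiwi (next use: step 29). Cache: [plum grape]
  27. access plum: HIT. Next use of plum: step 28. Cache: [plum grape]
  28. access plum: HIT. Next use of plum: step 30. Cache: [plum grape]
  29. access kiwi: MISS, evict grape (next use: never). Cache: [plum kiwi]
  30. access plum: HIT. Next use of plum: step 33. Cache: [plum kiwi]
  31. access ram: MISS, evict plum (next use: step 33). Cache: [kiwi ram]
  32. access kiwi: HIT. Next use of kiwi: never. Cache: [kiwi ram]
  33. access plum: MISS, evict kiwi (next use: never). Cache: [ram plum]
Total: 17 hits, 16 misses, 14 evictions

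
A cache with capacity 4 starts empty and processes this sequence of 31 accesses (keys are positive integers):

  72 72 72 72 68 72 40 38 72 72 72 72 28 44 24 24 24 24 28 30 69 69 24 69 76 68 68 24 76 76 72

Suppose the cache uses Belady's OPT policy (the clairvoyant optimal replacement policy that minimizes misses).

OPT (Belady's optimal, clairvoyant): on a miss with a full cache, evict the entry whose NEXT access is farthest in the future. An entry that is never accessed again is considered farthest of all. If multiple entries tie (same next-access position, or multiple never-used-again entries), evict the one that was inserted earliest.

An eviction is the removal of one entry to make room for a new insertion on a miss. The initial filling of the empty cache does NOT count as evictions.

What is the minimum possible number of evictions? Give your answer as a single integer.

OPT (Belady) simulation (capacity=4):
  1. access 72: MISS. Cache: [72]
  2. access 72: HIT. Next use of 72: step 3. Cache: [72]
  3. access 72: HIT. Next use of 72: step 4. Cache: [72]
  4. access 72: HIT. Next use of 72: step 6. Cache: [72]
  5. access 68: MISS. Cache: [72 68]
  6. access 72: HIT. Next use of 72: step 9. Cache: [72 68]
  7. access 40: MISS. Cache: [72 68 40]
  8. access 38: MISS. Cache: [72 68 40 38]
  9. access 72: HIT. Next use of 72: step 10. Cache: [72 68 40 38]
  10. access 72: HIT. Next use of 72: step 11. Cache: [72 68 40 38]
  11. access 72: HIT. Next use of 72: step 12. Cache: [72 68 40 38]
  12. access 72: HIT. Next use of 72: step 31. Cache: [72 68 40 38]
  13. access 28: MISS, evict 40 (next use: never). Cache: [72 68 38 28]
  14. access 44: MISS, evict 38 (next use: never). Cache: [72 68 28 44]
  15. access 24: MISS, evict 44 (next use: never). Cache: [72 68 28 24]
  16. access 24: HIT. Next use of 24: step 17. Cache: [72 68 28 24]
  17. access 24: HIT. Next use of 24: step 18. Cache: [72 68 28 24]
  18. access 24: HIT. Next use of 24: step 23. Cache: [72 68 28 24]
  19. access 28: HIT. Next use of 28: never. Cache: [72 68 28 24]
  20. access 30: MISS, evict 28 (next use: never). Cache: [72 68 24 30]
  21. access 69: MISS, evict 30 (next use: never). Cache: [72 68 24 69]
  22. access 69: HIT. Next use of 69: step 24. Cache: [72 68 24 69]
  23. access 24: HIT. Next use of 24: step 28. Cache: [72 68 24 69]
  24. access 69: HIT. Next use of 69: never. Cache: [72 68 24 69]
  25. access 76: MISS, evict 69 (next use: never). Cache: [72 68 24 76]
  26. access 68: HIT. Next use of 68: step 27. Cache: [72 68 24 76]
  27. access 68: HIT. Next use of 68: never. Cache: [72 68 24 76]
  28. access 24: HIT. Next use of 24: never. Cache: [72 68 24 76]
  29. access 76: HIT. Next use of 76: step 30. Cache: [72 68 24 76]
  30. access 76: HIT. Next use of 76: never. Cache: [72 68 24 76]
  31. access 72: HIT. Next use of 72: never. Cache: [72 68 24 76]
Total: 21 hits, 10 misses, 6 evictions

Answer: 6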